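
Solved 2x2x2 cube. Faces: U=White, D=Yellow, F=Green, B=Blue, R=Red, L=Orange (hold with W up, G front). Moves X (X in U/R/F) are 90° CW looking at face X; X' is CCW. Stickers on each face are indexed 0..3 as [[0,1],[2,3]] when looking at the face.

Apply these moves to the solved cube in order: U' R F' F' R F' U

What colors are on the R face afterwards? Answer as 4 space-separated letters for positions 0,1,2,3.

Answer: Y R G G

Derivation:
After move 1 (U'): U=WWWW F=OOGG R=GGRR B=RRBB L=BBOO
After move 2 (R): R=RGRG U=WOWG F=OYGY D=YBYR B=WRWB
After move 3 (F'): F=YYOG U=WORR R=BGYG D=BOYR L=BGOW
After move 4 (F'): F=YGYO U=WOBY R=OGBG D=GWYR L=BROR
After move 5 (R): R=BOGG U=WGBO F=YWYR D=GWYW B=YROB
After move 6 (F'): F=WRYY U=WGBG R=WOGG D=RRYW L=BOOB
After move 7 (U): U=BWGG F=WOYY R=YRGG B=BOOB L=WROB
Query: R face = YRGG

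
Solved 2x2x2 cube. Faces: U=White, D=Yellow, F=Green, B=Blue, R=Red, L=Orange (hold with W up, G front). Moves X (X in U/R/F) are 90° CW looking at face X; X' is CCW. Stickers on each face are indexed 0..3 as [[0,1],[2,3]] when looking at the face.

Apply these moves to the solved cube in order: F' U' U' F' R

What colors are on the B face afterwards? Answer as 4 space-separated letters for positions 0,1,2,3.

After move 1 (F'): F=GGGG U=WWRR R=YRYR D=OOYY L=OWOW
After move 2 (U'): U=WRWR F=OWGG R=GGYR B=YRBB L=BBOW
After move 3 (U'): U=RRWW F=BBGG R=OWYR B=GGBB L=YROW
After move 4 (F'): F=BGBG U=RROY R=OWOR D=RWYY L=YWOW
After move 5 (R): R=OORW U=RGOG F=BWBY D=RBYG B=YGRB
Query: B face = YGRB

Answer: Y G R B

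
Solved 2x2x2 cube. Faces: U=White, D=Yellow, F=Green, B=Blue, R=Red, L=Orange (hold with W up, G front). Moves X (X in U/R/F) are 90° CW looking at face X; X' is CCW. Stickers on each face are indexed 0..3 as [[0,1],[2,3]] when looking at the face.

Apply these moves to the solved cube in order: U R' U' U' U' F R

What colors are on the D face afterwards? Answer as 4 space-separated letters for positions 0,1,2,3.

After move 1 (U): U=WWWW F=RRGG R=BBRR B=OOBB L=GGOO
After move 2 (R'): R=BRBR U=WBWO F=RWGW D=YRYG B=YOYB
After move 3 (U'): U=BOWW F=GGGW R=RWBR B=BRYB L=YOOO
After move 4 (U'): U=OWBW F=YOGW R=GGBR B=RWYB L=BROO
After move 5 (U'): U=WWOB F=BRGW R=YOBR B=GGYB L=RWOO
After move 6 (F): F=GBWR U=WWOW R=OOBR D=BYYG L=RYOR
After move 7 (R): R=BORO U=WBOR F=GYWG D=BYYG B=WGWB
Query: D face = BYYG

Answer: B Y Y G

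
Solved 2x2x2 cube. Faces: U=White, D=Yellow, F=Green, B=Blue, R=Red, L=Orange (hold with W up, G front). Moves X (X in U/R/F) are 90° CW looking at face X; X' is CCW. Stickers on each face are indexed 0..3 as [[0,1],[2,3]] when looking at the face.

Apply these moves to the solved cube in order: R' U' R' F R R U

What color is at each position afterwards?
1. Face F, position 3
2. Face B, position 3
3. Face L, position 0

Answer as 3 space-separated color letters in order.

Answer: G B G

Derivation:
After move 1 (R'): R=RRRR U=WBWB F=GWGW D=YGYG B=YBYB
After move 2 (U'): U=BBWW F=OOGW R=GWRR B=RRYB L=YBOO
After move 3 (R'): R=WRGR U=BYWR F=OBGW D=YOYW B=GRGB
After move 4 (F): F=GOWB U=BYOB R=WRRR D=GWYW L=YYOO
After move 5 (R): R=RWRR U=BOOB F=GWWW D=GGYG B=BRYB
After move 6 (R): R=RRRW U=BWOW F=GGWG D=GYYB B=BROB
After move 7 (U): U=OBWW F=RRWG R=BRRW B=YYOB L=GGOO
Query 1: F[3] = G
Query 2: B[3] = B
Query 3: L[0] = G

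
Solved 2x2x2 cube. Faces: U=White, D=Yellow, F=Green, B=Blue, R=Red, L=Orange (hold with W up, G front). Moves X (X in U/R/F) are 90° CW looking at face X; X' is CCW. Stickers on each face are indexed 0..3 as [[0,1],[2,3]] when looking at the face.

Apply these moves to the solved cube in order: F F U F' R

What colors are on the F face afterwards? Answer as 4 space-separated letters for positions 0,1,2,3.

Answer: R R O Y

Derivation:
After move 1 (F): F=GGGG U=WWOO R=WRWR D=RRYY L=OYOY
After move 2 (F): F=GGGG U=WWYY R=OROR D=WWYY L=OROR
After move 3 (U): U=YWYW F=ORGG R=BBOR B=ORBB L=GGOR
After move 4 (F'): F=RGOG U=YWBO R=WBWR D=GRYY L=GWOY
After move 5 (R): R=WWRB U=YGBG F=RROY D=GBYO B=ORWB
Query: F face = RROY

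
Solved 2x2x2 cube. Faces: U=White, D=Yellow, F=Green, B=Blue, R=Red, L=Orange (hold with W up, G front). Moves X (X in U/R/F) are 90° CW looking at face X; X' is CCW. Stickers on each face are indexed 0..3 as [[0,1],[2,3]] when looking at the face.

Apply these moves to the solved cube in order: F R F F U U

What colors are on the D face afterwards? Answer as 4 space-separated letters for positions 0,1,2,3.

After move 1 (F): F=GGGG U=WWOO R=WRWR D=RRYY L=OYOY
After move 2 (R): R=WWRR U=WGOG F=GRGY D=RBYB B=OBWB
After move 3 (F): F=GGYR U=WGYY R=OWGR D=RWYB L=OROB
After move 4 (F): F=YGRG U=WGBR R=YWYR D=GOYB L=OROW
After move 5 (U): U=BWRG F=YWRG R=OBYR B=ORWB L=YGOW
After move 6 (U): U=RBGW F=OBRG R=ORYR B=YGWB L=YWOW
Query: D face = GOYB

Answer: G O Y B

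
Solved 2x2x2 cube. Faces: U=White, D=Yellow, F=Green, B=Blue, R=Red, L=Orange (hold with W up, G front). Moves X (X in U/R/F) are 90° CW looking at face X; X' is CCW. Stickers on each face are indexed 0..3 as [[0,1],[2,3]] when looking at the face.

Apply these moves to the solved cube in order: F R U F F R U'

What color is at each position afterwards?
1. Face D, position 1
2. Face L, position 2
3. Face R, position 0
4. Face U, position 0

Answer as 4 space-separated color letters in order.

After move 1 (F): F=GGGG U=WWOO R=WRWR D=RRYY L=OYOY
After move 2 (R): R=WWRR U=WGOG F=GRGY D=RBYB B=OBWB
After move 3 (U): U=OWGG F=WWGY R=OBRR B=OYWB L=GROY
After move 4 (F): F=GWYW U=OWYR R=GBGR D=ROYB L=GROB
After move 5 (F): F=YGWW U=OWBR R=YBRR D=GGYB L=GROO
After move 6 (R): R=RYRB U=OGBW F=YGWB D=GWYO B=RYWB
After move 7 (U'): U=GWOB F=GRWB R=YGRB B=RYWB L=RYOO
Query 1: D[1] = W
Query 2: L[2] = O
Query 3: R[0] = Y
Query 4: U[0] = G

Answer: W O Y G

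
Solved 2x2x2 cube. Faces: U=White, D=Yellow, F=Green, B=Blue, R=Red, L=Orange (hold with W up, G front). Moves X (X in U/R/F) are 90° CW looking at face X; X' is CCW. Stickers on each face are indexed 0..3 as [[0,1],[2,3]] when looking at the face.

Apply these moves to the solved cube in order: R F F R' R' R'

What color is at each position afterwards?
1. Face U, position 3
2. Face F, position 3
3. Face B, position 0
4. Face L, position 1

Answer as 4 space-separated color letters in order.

Answer: G B Y R

Derivation:
After move 1 (R): R=RRRR U=WGWG F=GYGY D=YBYB B=WBWB
After move 2 (F): F=GGYY U=WGOO R=WRGR D=RRYB L=OYOB
After move 3 (F): F=YGYG U=WGBY R=OROR D=GWYB L=OROR
After move 4 (R'): R=RROO U=WWBW F=YGYY D=GGYG B=BBWB
After move 5 (R'): R=RORO U=WWBB F=YWYW D=GGYY B=GBGB
After move 6 (R'): R=OORR U=WGBG F=YWYB D=GWYW B=YBGB
Query 1: U[3] = G
Query 2: F[3] = B
Query 3: B[0] = Y
Query 4: L[1] = R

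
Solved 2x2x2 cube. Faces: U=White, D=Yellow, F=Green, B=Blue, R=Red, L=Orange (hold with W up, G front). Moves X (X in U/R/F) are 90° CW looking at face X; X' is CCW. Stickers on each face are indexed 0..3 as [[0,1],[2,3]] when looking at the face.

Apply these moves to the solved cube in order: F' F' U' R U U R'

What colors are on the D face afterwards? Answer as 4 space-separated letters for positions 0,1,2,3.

After move 1 (F'): F=GGGG U=WWRR R=YRYR D=OOYY L=OWOW
After move 2 (F'): F=GGGG U=WWYY R=OROR D=WWYY L=OROR
After move 3 (U'): U=WYWY F=ORGG R=GGOR B=ORBB L=BBOR
After move 4 (R): R=OGRG U=WRWG F=OWGY D=WBYO B=YRYB
After move 5 (U): U=WWGR F=OGGY R=YRRG B=BBYB L=OWOR
After move 6 (U): U=GWRW F=YRGY R=BBRG B=OWYB L=OGOR
After move 7 (R'): R=BGBR U=GYRO F=YWGW D=WRYY B=OWBB
Query: D face = WRYY

Answer: W R Y Y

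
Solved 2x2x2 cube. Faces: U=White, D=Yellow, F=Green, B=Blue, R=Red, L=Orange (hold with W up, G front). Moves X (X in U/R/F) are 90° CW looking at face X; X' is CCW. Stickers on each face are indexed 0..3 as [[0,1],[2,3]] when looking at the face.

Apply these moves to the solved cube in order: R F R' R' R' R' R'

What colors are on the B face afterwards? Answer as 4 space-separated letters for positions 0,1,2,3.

After move 1 (R): R=RRRR U=WGWG F=GYGY D=YBYB B=WBWB
After move 2 (F): F=GGYY U=WGOO R=WRGR D=RRYB L=OYOB
After move 3 (R'): R=RRWG U=WWOW F=GGYO D=RGYY B=BBRB
After move 4 (R'): R=RGRW U=WROB F=GWYW D=RGYO B=YBGB
After move 5 (R'): R=GWRR U=WGOY F=GRYB D=RWYW B=OBGB
After move 6 (R'): R=WRGR U=WGOO F=GGYY D=RRYB B=WBWB
After move 7 (R'): R=RRWG U=WWOW F=GGYO D=RGYY B=BBRB
Query: B face = BBRB

Answer: B B R B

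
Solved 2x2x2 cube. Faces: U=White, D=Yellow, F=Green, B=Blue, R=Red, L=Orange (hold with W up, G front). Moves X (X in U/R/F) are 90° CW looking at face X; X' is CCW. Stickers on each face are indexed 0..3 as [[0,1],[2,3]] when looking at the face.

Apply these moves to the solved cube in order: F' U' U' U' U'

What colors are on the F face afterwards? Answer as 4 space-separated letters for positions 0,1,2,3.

Answer: G G G G

Derivation:
After move 1 (F'): F=GGGG U=WWRR R=YRYR D=OOYY L=OWOW
After move 2 (U'): U=WRWR F=OWGG R=GGYR B=YRBB L=BBOW
After move 3 (U'): U=RRWW F=BBGG R=OWYR B=GGBB L=YROW
After move 4 (U'): U=RWRW F=YRGG R=BBYR B=OWBB L=GGOW
After move 5 (U'): U=WWRR F=GGGG R=YRYR B=BBBB L=OWOW
Query: F face = GGGG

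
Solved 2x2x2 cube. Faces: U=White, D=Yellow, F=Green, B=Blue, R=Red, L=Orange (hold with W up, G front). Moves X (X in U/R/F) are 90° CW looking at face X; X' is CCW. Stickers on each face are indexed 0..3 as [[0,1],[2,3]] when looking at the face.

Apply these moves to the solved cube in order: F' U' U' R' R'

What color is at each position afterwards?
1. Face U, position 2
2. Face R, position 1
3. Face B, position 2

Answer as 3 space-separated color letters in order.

After move 1 (F'): F=GGGG U=WWRR R=YRYR D=OOYY L=OWOW
After move 2 (U'): U=WRWR F=OWGG R=GGYR B=YRBB L=BBOW
After move 3 (U'): U=RRWW F=BBGG R=OWYR B=GGBB L=YROW
After move 4 (R'): R=WROY U=RBWG F=BRGW D=OBYG B=YGOB
After move 5 (R'): R=RYWO U=ROWY F=BBGG D=ORYW B=GGBB
Query 1: U[2] = W
Query 2: R[1] = Y
Query 3: B[2] = B

Answer: W Y B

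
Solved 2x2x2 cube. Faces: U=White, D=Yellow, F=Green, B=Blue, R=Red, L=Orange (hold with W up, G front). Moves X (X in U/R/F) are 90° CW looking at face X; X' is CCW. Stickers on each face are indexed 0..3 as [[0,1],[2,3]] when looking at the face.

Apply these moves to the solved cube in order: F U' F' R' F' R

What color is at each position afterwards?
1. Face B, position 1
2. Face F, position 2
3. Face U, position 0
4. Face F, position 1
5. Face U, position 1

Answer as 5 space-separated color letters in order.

Answer: R Y W W W

Derivation:
After move 1 (F): F=GGGG U=WWOO R=WRWR D=RRYY L=OYOY
After move 2 (U'): U=WOWO F=OYGG R=GGWR B=WRBB L=BBOY
After move 3 (F'): F=YGOG U=WOGW R=RGRR D=BYYY L=BOOW
After move 4 (R'): R=GRRR U=WBGW F=YOOW D=BGYG B=YRYB
After move 5 (F'): F=OWYO U=WBGR R=GRBR D=OWYG L=BWOG
After move 6 (R): R=BGRR U=WWGO F=OWYG D=OYYY B=RRBB
Query 1: B[1] = R
Query 2: F[2] = Y
Query 3: U[0] = W
Query 4: F[1] = W
Query 5: U[1] = W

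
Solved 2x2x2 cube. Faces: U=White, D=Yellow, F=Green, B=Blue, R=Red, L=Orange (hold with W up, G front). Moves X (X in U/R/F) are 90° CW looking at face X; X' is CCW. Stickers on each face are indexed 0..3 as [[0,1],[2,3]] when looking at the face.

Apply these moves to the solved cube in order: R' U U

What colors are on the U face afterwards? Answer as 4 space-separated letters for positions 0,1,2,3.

After move 1 (R'): R=RRRR U=WBWB F=GWGW D=YGYG B=YBYB
After move 2 (U): U=WWBB F=RRGW R=YBRR B=OOYB L=GWOO
After move 3 (U): U=BWBW F=YBGW R=OORR B=GWYB L=RROO
Query: U face = BWBW

Answer: B W B W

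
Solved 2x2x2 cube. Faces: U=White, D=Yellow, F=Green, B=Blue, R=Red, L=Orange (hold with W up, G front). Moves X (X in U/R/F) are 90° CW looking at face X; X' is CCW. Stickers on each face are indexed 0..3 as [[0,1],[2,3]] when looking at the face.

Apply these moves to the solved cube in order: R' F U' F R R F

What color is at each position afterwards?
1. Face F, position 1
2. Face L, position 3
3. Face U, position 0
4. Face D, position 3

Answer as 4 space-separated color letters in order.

After move 1 (R'): R=RRRR U=WBWB F=GWGW D=YGYG B=YBYB
After move 2 (F): F=GGWW U=WBOO R=WRBR D=RRYG L=OYOG
After move 3 (U'): U=BOWO F=OYWW R=GGBR B=WRYB L=YBOG
After move 4 (F): F=WOWY U=BOGB R=WGOR D=BGYG L=YROR
After move 5 (R): R=OWRG U=BOGY F=WGWG D=BYYW B=BROB
After move 6 (R): R=ROGW U=BGGG F=WYWW D=BOYB B=YROB
After move 7 (F): F=WWWY U=BGRR R=GOGW D=GRYB L=YBOO
Query 1: F[1] = W
Query 2: L[3] = O
Query 3: U[0] = B
Query 4: D[3] = B

Answer: W O B B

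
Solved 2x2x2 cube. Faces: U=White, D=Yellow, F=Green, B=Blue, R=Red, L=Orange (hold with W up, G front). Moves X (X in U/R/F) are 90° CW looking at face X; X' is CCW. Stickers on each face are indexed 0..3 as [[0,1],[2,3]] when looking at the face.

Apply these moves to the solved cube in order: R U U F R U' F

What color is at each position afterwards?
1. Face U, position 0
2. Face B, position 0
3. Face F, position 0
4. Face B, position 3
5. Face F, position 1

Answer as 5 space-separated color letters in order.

After move 1 (R): R=RRRR U=WGWG F=GYGY D=YBYB B=WBWB
After move 2 (U): U=WWGG F=RRGY R=WBRR B=OOWB L=GYOO
After move 3 (U): U=GWGW F=WBGY R=OORR B=GYWB L=RROO
After move 4 (F): F=GWYB U=GWOR R=GOWR D=ROYB L=RYOB
After move 5 (R): R=WGRO U=GWOB F=GOYB D=RWYG B=RYWB
After move 6 (U'): U=WBGO F=RYYB R=GORO B=WGWB L=RYOB
After move 7 (F): F=YRBY U=WBBY R=GOOO D=RGYG L=RROW
Query 1: U[0] = W
Query 2: B[0] = W
Query 3: F[0] = Y
Query 4: B[3] = B
Query 5: F[1] = R

Answer: W W Y B R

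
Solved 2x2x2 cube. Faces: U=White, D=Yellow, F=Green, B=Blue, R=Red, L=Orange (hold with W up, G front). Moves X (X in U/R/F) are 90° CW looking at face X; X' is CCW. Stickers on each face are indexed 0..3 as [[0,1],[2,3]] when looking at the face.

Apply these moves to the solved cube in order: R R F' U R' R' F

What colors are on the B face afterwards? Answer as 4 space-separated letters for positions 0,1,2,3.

After move 1 (R): R=RRRR U=WGWG F=GYGY D=YBYB B=WBWB
After move 2 (R): R=RRRR U=WYWY F=GBGB D=YWYW B=GBGB
After move 3 (F'): F=BBGG U=WYRR R=WRYR D=OOYW L=OYOW
After move 4 (U): U=RWRY F=WRGG R=GBYR B=OYGB L=BBOW
After move 5 (R'): R=BRGY U=RGRO F=WWGY D=ORYG B=WYOB
After move 6 (R'): R=RYBG U=RORW F=WGGO D=OWYY B=GYRB
After move 7 (F): F=GWOG U=ROWB R=RYWG D=BRYY L=BOOW
Query: B face = GYRB

Answer: G Y R B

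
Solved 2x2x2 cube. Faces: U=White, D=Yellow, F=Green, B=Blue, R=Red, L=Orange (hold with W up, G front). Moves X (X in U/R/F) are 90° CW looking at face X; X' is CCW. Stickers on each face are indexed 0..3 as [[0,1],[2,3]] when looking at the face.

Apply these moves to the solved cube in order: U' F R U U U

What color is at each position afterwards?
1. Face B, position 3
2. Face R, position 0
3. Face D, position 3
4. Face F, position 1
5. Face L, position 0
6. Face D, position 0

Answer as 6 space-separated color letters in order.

After move 1 (U'): U=WWWW F=OOGG R=GGRR B=RRBB L=BBOO
After move 2 (F): F=GOGO U=WWOB R=WGWR D=RGYY L=BYOY
After move 3 (R): R=WWRG U=WOOO F=GGGY D=RBYR B=BRWB
After move 4 (U): U=OWOO F=WWGY R=BRRG B=BYWB L=GGOY
After move 5 (U): U=OOOW F=BRGY R=BYRG B=GGWB L=WWOY
After move 6 (U): U=OOWO F=BYGY R=GGRG B=WWWB L=BROY
Query 1: B[3] = B
Query 2: R[0] = G
Query 3: D[3] = R
Query 4: F[1] = Y
Query 5: L[0] = B
Query 6: D[0] = R

Answer: B G R Y B R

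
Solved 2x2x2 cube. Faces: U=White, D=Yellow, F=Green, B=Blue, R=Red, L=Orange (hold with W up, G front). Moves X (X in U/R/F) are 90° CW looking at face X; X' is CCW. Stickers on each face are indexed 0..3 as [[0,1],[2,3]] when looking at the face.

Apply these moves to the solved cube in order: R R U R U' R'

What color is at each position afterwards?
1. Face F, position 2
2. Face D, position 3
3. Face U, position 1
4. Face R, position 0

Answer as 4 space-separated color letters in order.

After move 1 (R): R=RRRR U=WGWG F=GYGY D=YBYB B=WBWB
After move 2 (R): R=RRRR U=WYWY F=GBGB D=YWYW B=GBGB
After move 3 (U): U=WWYY F=RRGB R=GBRR B=OOGB L=GBOO
After move 4 (R): R=RGRB U=WRYB F=RWGW D=YGYO B=YOWB
After move 5 (U'): U=RBWY F=GBGW R=RWRB B=RGWB L=YOOO
After move 6 (R'): R=WBRR U=RWWR F=GBGY D=YBYW B=OGGB
Query 1: F[2] = G
Query 2: D[3] = W
Query 3: U[1] = W
Query 4: R[0] = W

Answer: G W W W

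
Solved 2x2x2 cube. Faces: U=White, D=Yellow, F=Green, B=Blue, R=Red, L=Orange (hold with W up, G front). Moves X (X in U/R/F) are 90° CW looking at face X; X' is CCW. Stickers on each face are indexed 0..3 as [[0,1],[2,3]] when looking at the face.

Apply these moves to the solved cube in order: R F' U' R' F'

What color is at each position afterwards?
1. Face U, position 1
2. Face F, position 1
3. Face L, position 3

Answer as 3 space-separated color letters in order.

After move 1 (R): R=RRRR U=WGWG F=GYGY D=YBYB B=WBWB
After move 2 (F'): F=YYGG U=WGRR R=BRYR D=OOYB L=OGOW
After move 3 (U'): U=GRWR F=OGGG R=YYYR B=BRWB L=WBOW
After move 4 (R'): R=YRYY U=GWWB F=ORGR D=OGYG B=BROB
After move 5 (F'): F=RROG U=GWYY R=GROY D=BWYG L=WBOW
Query 1: U[1] = W
Query 2: F[1] = R
Query 3: L[3] = W

Answer: W R W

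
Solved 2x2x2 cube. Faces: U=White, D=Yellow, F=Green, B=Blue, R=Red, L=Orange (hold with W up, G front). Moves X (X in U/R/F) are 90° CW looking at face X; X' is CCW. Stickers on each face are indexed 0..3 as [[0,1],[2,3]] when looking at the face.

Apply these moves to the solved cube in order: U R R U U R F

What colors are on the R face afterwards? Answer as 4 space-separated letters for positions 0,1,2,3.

After move 1 (U): U=WWWW F=RRGG R=BBRR B=OOBB L=GGOO
After move 2 (R): R=RBRB U=WRWG F=RYGY D=YBYO B=WOWB
After move 3 (R): R=RRBB U=WYWY F=RBGO D=YWYW B=GORB
After move 4 (U): U=WWYY F=RRGO R=GOBB B=GGRB L=RBOO
After move 5 (U): U=YWYW F=GOGO R=GGBB B=RBRB L=RROO
After move 6 (R): R=BGBG U=YOYO F=GWGW D=YRYR B=WBWB
After move 7 (F): F=GGWW U=YOOR R=YGOG D=BBYR L=RYOR
Query: R face = YGOG

Answer: Y G O G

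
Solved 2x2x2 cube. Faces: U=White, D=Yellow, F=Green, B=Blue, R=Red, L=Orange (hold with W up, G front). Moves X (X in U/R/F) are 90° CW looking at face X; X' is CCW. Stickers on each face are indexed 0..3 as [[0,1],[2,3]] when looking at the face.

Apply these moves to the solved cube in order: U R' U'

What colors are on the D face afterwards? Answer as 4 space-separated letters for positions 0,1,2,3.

After move 1 (U): U=WWWW F=RRGG R=BBRR B=OOBB L=GGOO
After move 2 (R'): R=BRBR U=WBWO F=RWGW D=YRYG B=YOYB
After move 3 (U'): U=BOWW F=GGGW R=RWBR B=BRYB L=YOOO
Query: D face = YRYG

Answer: Y R Y G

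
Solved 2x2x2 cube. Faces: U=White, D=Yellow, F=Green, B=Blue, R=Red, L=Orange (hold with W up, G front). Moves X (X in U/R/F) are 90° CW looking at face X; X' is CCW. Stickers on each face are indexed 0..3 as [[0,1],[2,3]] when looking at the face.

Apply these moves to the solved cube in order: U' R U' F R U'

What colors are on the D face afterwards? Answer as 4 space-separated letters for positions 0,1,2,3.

After move 1 (U'): U=WWWW F=OOGG R=GGRR B=RRBB L=BBOO
After move 2 (R): R=RGRG U=WOWG F=OYGY D=YBYR B=WRWB
After move 3 (U'): U=OGWW F=BBGY R=OYRG B=RGWB L=WROO
After move 4 (F): F=GBYB U=OGOR R=WYWG D=ROYR L=WYOB
After move 5 (R): R=WWGY U=OBOB F=GOYR D=RWYR B=RGGB
After move 6 (U'): U=BBOO F=WYYR R=GOGY B=WWGB L=RGOB
Query: D face = RWYR

Answer: R W Y R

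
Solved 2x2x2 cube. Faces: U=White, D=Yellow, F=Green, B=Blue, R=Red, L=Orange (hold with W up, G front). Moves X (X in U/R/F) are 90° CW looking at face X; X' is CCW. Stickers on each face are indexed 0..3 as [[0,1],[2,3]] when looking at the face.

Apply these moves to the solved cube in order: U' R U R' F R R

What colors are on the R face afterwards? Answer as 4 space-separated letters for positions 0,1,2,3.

Answer: R B G G

Derivation:
After move 1 (U'): U=WWWW F=OOGG R=GGRR B=RRBB L=BBOO
After move 2 (R): R=RGRG U=WOWG F=OYGY D=YBYR B=WRWB
After move 3 (U): U=WWGO F=RGGY R=WRRG B=BBWB L=OYOO
After move 4 (R'): R=RGWR U=WWGB F=RWGO D=YGYY B=RBBB
After move 5 (F): F=GROW U=WWOY R=GGBR D=WRYY L=OYOG
After move 6 (R): R=BGRG U=WROW F=GROY D=WBYR B=YBWB
After move 7 (R): R=RBGG U=WROY F=GBOR D=WWYY B=WBRB
Query: R face = RBGG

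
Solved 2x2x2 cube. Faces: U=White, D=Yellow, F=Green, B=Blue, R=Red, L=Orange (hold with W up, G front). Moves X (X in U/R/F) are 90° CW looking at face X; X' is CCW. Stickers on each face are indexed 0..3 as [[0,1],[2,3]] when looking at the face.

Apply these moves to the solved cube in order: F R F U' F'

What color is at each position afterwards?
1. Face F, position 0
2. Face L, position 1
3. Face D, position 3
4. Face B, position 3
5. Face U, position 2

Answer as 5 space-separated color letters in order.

After move 1 (F): F=GGGG U=WWOO R=WRWR D=RRYY L=OYOY
After move 2 (R): R=WWRR U=WGOG F=GRGY D=RBYB B=OBWB
After move 3 (F): F=GGYR U=WGYY R=OWGR D=RWYB L=OROB
After move 4 (U'): U=GYWY F=ORYR R=GGGR B=OWWB L=OBOB
After move 5 (F'): F=RROY U=GYGG R=WGRR D=BBYB L=OYOW
Query 1: F[0] = R
Query 2: L[1] = Y
Query 3: D[3] = B
Query 4: B[3] = B
Query 5: U[2] = G

Answer: R Y B B G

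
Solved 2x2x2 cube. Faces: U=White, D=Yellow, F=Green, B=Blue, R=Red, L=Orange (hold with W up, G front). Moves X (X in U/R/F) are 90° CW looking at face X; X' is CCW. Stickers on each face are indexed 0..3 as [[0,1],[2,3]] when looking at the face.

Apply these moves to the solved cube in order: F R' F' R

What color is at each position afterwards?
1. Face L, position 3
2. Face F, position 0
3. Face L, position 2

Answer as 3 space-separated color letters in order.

After move 1 (F): F=GGGG U=WWOO R=WRWR D=RRYY L=OYOY
After move 2 (R'): R=RRWW U=WBOB F=GWGO D=RGYG B=YBRB
After move 3 (F'): F=WOGG U=WBRW R=GRRW D=YYYG L=OBOO
After move 4 (R): R=RGWR U=WORG F=WYGG D=YRYY B=WBBB
Query 1: L[3] = O
Query 2: F[0] = W
Query 3: L[2] = O

Answer: O W O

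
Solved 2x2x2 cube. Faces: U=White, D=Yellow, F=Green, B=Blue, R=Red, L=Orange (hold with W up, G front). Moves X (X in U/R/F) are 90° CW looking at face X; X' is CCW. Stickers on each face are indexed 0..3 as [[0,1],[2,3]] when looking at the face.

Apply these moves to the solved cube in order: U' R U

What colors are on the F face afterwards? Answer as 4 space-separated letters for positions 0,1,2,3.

After move 1 (U'): U=WWWW F=OOGG R=GGRR B=RRBB L=BBOO
After move 2 (R): R=RGRG U=WOWG F=OYGY D=YBYR B=WRWB
After move 3 (U): U=WWGO F=RGGY R=WRRG B=BBWB L=OYOO
Query: F face = RGGY

Answer: R G G Y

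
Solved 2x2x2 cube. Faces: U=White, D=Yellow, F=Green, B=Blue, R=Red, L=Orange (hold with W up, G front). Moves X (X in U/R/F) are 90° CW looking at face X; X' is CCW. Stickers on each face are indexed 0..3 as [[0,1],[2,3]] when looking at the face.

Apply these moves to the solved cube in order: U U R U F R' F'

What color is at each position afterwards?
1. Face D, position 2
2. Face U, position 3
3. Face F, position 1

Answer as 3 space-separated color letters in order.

After move 1 (U): U=WWWW F=RRGG R=BBRR B=OOBB L=GGOO
After move 2 (U): U=WWWW F=BBGG R=OORR B=GGBB L=RROO
After move 3 (R): R=RORO U=WBWG F=BYGY D=YBYG B=WGWB
After move 4 (U): U=WWGB F=ROGY R=WGRO B=RRWB L=BYOO
After move 5 (F): F=GRYO U=WWOY R=GGBO D=RWYG L=BYOB
After move 6 (R'): R=GOGB U=WWOR F=GWYY D=RRYO B=GRWB
After move 7 (F'): F=WYGY U=WWGG R=RORB D=YBYO L=BROO
Query 1: D[2] = Y
Query 2: U[3] = G
Query 3: F[1] = Y

Answer: Y G Y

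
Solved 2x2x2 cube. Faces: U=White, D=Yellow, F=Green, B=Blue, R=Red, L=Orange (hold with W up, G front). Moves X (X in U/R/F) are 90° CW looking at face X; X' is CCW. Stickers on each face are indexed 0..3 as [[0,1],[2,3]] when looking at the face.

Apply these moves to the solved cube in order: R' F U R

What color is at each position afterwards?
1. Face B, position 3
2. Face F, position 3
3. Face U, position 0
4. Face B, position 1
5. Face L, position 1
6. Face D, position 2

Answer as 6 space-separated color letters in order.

Answer: B G O Y G Y

Derivation:
After move 1 (R'): R=RRRR U=WBWB F=GWGW D=YGYG B=YBYB
After move 2 (F): F=GGWW U=WBOO R=WRBR D=RRYG L=OYOG
After move 3 (U): U=OWOB F=WRWW R=YBBR B=OYYB L=GGOG
After move 4 (R): R=BYRB U=OROW F=WRWG D=RYYO B=BYWB
Query 1: B[3] = B
Query 2: F[3] = G
Query 3: U[0] = O
Query 4: B[1] = Y
Query 5: L[1] = G
Query 6: D[2] = Y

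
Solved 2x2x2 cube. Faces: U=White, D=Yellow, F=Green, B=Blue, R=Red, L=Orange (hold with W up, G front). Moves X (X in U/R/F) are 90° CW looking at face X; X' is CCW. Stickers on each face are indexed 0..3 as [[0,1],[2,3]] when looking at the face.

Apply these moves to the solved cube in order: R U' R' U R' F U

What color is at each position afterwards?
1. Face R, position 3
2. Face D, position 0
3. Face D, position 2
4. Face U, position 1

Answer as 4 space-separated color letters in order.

Answer: G B Y W

Derivation:
After move 1 (R): R=RRRR U=WGWG F=GYGY D=YBYB B=WBWB
After move 2 (U'): U=GGWW F=OOGY R=GYRR B=RRWB L=WBOO
After move 3 (R'): R=YRGR U=GWWR F=OGGW D=YOYY B=BRBB
After move 4 (U): U=WGRW F=YRGW R=BRGR B=WBBB L=OGOO
After move 5 (R'): R=RRBG U=WBRW F=YGGW D=YRYW B=YBOB
After move 6 (F): F=GYWG U=WBOG R=RRWG D=BRYW L=OYOR
After move 7 (U): U=OWGB F=RRWG R=YBWG B=OYOB L=GYOR
Query 1: R[3] = G
Query 2: D[0] = B
Query 3: D[2] = Y
Query 4: U[1] = W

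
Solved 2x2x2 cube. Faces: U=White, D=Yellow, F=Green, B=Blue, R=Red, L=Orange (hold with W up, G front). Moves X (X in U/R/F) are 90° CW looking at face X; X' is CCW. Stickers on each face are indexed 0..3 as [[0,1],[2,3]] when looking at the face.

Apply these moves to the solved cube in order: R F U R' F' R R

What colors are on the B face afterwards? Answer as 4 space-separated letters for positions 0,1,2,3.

After move 1 (R): R=RRRR U=WGWG F=GYGY D=YBYB B=WBWB
After move 2 (F): F=GGYY U=WGOO R=WRGR D=RRYB L=OYOB
After move 3 (U): U=OWOG F=WRYY R=WBGR B=OYWB L=GGOB
After move 4 (R'): R=BRWG U=OWOO F=WWYG D=RRYY B=BYRB
After move 5 (F'): F=WGWY U=OWBW R=RRRG D=GBYY L=GOOO
After move 6 (R): R=RRGR U=OGBY F=WBWY D=GRYB B=WYWB
After move 7 (R): R=GRRR U=OBBY F=WRWB D=GWYW B=YYGB
Query: B face = YYGB

Answer: Y Y G B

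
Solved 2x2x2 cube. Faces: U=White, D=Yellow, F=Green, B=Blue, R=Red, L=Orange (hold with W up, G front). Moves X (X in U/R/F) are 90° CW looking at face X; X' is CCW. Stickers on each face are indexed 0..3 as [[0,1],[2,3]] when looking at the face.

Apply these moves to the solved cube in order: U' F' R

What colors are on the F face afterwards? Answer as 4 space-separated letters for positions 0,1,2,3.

After move 1 (U'): U=WWWW F=OOGG R=GGRR B=RRBB L=BBOO
After move 2 (F'): F=OGOG U=WWGR R=YGYR D=BOYY L=BWOW
After move 3 (R): R=YYRG U=WGGG F=OOOY D=BBYR B=RRWB
Query: F face = OOOY

Answer: O O O Y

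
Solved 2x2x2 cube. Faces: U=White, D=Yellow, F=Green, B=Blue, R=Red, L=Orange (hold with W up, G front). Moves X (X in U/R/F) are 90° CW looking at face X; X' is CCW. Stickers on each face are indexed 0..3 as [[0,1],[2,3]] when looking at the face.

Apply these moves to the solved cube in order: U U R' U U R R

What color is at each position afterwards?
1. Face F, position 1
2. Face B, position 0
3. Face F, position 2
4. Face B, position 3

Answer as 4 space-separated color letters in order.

After move 1 (U): U=WWWW F=RRGG R=BBRR B=OOBB L=GGOO
After move 2 (U): U=WWWW F=BBGG R=OORR B=GGBB L=RROO
After move 3 (R'): R=OROR U=WBWG F=BWGW D=YBYG B=YGYB
After move 4 (U): U=WWGB F=ORGW R=YGOR B=RRYB L=BWOO
After move 5 (U): U=GWBW F=YGGW R=RROR B=BWYB L=OROO
After move 6 (R): R=ORRR U=GGBW F=YBGG D=YYYB B=WWWB
After move 7 (R): R=RORR U=GBBG F=YYGB D=YWYW B=WWGB
Query 1: F[1] = Y
Query 2: B[0] = W
Query 3: F[2] = G
Query 4: B[3] = B

Answer: Y W G B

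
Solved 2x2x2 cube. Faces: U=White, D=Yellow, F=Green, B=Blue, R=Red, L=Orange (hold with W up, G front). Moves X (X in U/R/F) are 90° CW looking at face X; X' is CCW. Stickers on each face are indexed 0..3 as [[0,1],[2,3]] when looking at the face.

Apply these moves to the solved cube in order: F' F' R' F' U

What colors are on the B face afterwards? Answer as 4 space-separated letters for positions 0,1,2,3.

After move 1 (F'): F=GGGG U=WWRR R=YRYR D=OOYY L=OWOW
After move 2 (F'): F=GGGG U=WWYY R=OROR D=WWYY L=OROR
After move 3 (R'): R=RROO U=WBYB F=GWGY D=WGYG B=YBWB
After move 4 (F'): F=WYGG U=WBRO R=GRWO D=RRYG L=OBOY
After move 5 (U): U=RWOB F=GRGG R=YBWO B=OBWB L=WYOY
Query: B face = OBWB

Answer: O B W B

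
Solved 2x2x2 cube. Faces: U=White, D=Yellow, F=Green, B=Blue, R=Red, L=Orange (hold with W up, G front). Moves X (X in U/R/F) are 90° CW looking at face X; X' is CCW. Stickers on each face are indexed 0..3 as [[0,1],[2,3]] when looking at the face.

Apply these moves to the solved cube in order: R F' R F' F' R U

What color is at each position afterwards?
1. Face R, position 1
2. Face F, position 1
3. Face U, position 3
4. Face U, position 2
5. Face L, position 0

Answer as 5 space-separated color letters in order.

After move 1 (R): R=RRRR U=WGWG F=GYGY D=YBYB B=WBWB
After move 2 (F'): F=YYGG U=WGRR R=BRYR D=OOYB L=OGOW
After move 3 (R): R=YBRR U=WYRG F=YOGB D=OWYW B=RBGB
After move 4 (F'): F=OBYG U=WYYR R=WBOR D=GWYW L=OGOR
After move 5 (F'): F=BGOY U=WYWO R=WBGR D=GRYW L=OROY
After move 6 (R): R=GWRB U=WGWY F=BROW D=GGYR B=OBYB
After move 7 (U): U=WWYG F=GWOW R=OBRB B=ORYB L=BROY
Query 1: R[1] = B
Query 2: F[1] = W
Query 3: U[3] = G
Query 4: U[2] = Y
Query 5: L[0] = B

Answer: B W G Y B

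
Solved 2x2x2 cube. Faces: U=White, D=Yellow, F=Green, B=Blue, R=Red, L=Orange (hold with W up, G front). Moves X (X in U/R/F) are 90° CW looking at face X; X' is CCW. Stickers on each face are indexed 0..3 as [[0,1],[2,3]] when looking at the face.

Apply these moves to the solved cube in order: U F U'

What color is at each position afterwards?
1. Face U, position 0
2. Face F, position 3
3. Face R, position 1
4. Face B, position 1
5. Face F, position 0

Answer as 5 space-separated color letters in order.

Answer: W R R B G

Derivation:
After move 1 (U): U=WWWW F=RRGG R=BBRR B=OOBB L=GGOO
After move 2 (F): F=GRGR U=WWOG R=WBWR D=RBYY L=GYOY
After move 3 (U'): U=WGWO F=GYGR R=GRWR B=WBBB L=OOOY
Query 1: U[0] = W
Query 2: F[3] = R
Query 3: R[1] = R
Query 4: B[1] = B
Query 5: F[0] = G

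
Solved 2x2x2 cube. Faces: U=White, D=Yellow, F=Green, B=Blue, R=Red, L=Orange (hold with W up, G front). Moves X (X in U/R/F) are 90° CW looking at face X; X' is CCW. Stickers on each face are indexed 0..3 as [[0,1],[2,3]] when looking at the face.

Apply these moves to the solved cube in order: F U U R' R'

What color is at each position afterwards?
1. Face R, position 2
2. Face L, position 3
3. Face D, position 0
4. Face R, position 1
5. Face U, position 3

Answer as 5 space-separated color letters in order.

Answer: Y Y R W Y

Derivation:
After move 1 (F): F=GGGG U=WWOO R=WRWR D=RRYY L=OYOY
After move 2 (U): U=OWOW F=WRGG R=BBWR B=OYBB L=GGOY
After move 3 (U): U=OOWW F=BBGG R=OYWR B=GGBB L=WROY
After move 4 (R'): R=YROW U=OBWG F=BOGW D=RBYG B=YGRB
After move 5 (R'): R=RWYO U=ORWY F=BBGG D=ROYW B=GGBB
Query 1: R[2] = Y
Query 2: L[3] = Y
Query 3: D[0] = R
Query 4: R[1] = W
Query 5: U[3] = Y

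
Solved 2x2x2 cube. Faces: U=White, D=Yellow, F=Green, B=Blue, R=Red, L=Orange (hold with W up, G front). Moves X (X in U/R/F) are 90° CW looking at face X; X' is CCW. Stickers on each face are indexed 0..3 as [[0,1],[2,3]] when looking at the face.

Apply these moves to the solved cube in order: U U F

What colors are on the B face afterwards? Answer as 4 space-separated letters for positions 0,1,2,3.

Answer: G G B B

Derivation:
After move 1 (U): U=WWWW F=RRGG R=BBRR B=OOBB L=GGOO
After move 2 (U): U=WWWW F=BBGG R=OORR B=GGBB L=RROO
After move 3 (F): F=GBGB U=WWOR R=WOWR D=ROYY L=RYOY
Query: B face = GGBB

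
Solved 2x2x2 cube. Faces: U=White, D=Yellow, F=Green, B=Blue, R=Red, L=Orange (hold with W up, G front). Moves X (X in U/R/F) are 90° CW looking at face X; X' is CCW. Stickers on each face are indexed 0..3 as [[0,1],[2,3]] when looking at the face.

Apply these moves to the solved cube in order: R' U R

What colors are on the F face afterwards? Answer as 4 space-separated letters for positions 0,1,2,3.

Answer: R G G G

Derivation:
After move 1 (R'): R=RRRR U=WBWB F=GWGW D=YGYG B=YBYB
After move 2 (U): U=WWBB F=RRGW R=YBRR B=OOYB L=GWOO
After move 3 (R): R=RYRB U=WRBW F=RGGG D=YYYO B=BOWB
Query: F face = RGGG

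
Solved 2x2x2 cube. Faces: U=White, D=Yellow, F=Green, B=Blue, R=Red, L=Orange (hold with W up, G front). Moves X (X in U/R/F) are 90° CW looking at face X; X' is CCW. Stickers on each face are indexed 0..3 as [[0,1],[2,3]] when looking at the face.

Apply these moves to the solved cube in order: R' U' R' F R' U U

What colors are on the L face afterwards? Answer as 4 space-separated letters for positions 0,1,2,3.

Answer: R R O O

Derivation:
After move 1 (R'): R=RRRR U=WBWB F=GWGW D=YGYG B=YBYB
After move 2 (U'): U=BBWW F=OOGW R=GWRR B=RRYB L=YBOO
After move 3 (R'): R=WRGR U=BYWR F=OBGW D=YOYW B=GRGB
After move 4 (F): F=GOWB U=BYOB R=WRRR D=GWYW L=YYOO
After move 5 (R'): R=RRWR U=BGOG F=GYWB D=GOYB B=WRWB
After move 6 (U): U=OBGG F=RRWB R=WRWR B=YYWB L=GYOO
After move 7 (U): U=GOGB F=WRWB R=YYWR B=GYWB L=RROO
Query: L face = RROO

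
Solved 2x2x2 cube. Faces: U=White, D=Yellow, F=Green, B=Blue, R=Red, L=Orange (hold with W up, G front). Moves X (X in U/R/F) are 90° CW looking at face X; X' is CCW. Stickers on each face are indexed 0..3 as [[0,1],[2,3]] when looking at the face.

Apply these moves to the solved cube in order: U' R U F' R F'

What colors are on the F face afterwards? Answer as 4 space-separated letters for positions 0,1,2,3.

Answer: O R G R

Derivation:
After move 1 (U'): U=WWWW F=OOGG R=GGRR B=RRBB L=BBOO
After move 2 (R): R=RGRG U=WOWG F=OYGY D=YBYR B=WRWB
After move 3 (U): U=WWGO F=RGGY R=WRRG B=BBWB L=OYOO
After move 4 (F'): F=GYRG U=WWWR R=BRYG D=YOYR L=OOOG
After move 5 (R): R=YBGR U=WYWG F=GORR D=YWYB B=RBWB
After move 6 (F'): F=ORGR U=WYYG R=WBYR D=OGYB L=OGOW
Query: F face = ORGR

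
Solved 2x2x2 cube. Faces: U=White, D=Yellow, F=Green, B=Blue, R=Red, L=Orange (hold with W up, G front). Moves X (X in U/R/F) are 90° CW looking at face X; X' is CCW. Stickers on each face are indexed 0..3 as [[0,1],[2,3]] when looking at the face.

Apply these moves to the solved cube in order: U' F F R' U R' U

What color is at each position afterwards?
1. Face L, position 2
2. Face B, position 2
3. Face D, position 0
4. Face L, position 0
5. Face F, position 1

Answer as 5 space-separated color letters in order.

After move 1 (U'): U=WWWW F=OOGG R=GGRR B=RRBB L=BBOO
After move 2 (F): F=GOGO U=WWOB R=WGWR D=RGYY L=BYOY
After move 3 (F): F=GGOO U=WWYY R=OGBR D=WWYY L=BROG
After move 4 (R'): R=GROB U=WBYR F=GWOY D=WGYO B=YRWB
After move 5 (U): U=YWRB F=GROY R=YROB B=BRWB L=GWOG
After move 6 (R'): R=RBYO U=YWRB F=GWOB D=WRYY B=ORGB
After move 7 (U): U=RYBW F=RBOB R=ORYO B=GWGB L=GWOG
Query 1: L[2] = O
Query 2: B[2] = G
Query 3: D[0] = W
Query 4: L[0] = G
Query 5: F[1] = B

Answer: O G W G B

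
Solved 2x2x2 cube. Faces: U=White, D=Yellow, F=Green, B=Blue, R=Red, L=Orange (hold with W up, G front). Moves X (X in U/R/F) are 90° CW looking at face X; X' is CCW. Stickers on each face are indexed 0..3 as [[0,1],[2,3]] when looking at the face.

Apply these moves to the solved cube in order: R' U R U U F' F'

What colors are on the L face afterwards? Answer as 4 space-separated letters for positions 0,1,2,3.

After move 1 (R'): R=RRRR U=WBWB F=GWGW D=YGYG B=YBYB
After move 2 (U): U=WWBB F=RRGW R=YBRR B=OOYB L=GWOO
After move 3 (R): R=RYRB U=WRBW F=RGGG D=YYYO B=BOWB
After move 4 (U): U=BWWR F=RYGG R=BORB B=GWWB L=RGOO
After move 5 (U): U=WBRW F=BOGG R=GWRB B=RGWB L=RYOO
After move 6 (F'): F=OGBG U=WBGR R=YWYB D=YOYO L=RWOR
After move 7 (F'): F=GGOB U=WBYY R=OWYB D=WRYO L=RROG
Query: L face = RROG

Answer: R R O G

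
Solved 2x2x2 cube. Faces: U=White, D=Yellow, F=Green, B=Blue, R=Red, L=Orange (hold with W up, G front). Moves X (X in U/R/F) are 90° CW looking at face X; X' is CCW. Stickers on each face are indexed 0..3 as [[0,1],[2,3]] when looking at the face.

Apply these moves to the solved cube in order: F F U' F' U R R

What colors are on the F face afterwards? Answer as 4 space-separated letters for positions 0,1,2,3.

Answer: W B O B

Derivation:
After move 1 (F): F=GGGG U=WWOO R=WRWR D=RRYY L=OYOY
After move 2 (F): F=GGGG U=WWYY R=OROR D=WWYY L=OROR
After move 3 (U'): U=WYWY F=ORGG R=GGOR B=ORBB L=BBOR
After move 4 (F'): F=RGOG U=WYGO R=WGWR D=BRYY L=BYOW
After move 5 (U): U=GWOY F=WGOG R=ORWR B=BYBB L=RGOW
After move 6 (R): R=WORR U=GGOG F=WROY D=BBYB B=YYWB
After move 7 (R): R=RWRO U=GROY F=WBOB D=BWYY B=GYGB
Query: F face = WBOB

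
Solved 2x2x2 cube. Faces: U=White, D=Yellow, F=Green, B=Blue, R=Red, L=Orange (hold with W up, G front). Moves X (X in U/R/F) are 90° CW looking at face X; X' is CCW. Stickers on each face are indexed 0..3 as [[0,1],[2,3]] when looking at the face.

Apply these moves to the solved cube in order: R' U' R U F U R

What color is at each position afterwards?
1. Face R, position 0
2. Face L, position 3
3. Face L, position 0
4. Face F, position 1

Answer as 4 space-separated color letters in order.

Answer: O Y G W

Derivation:
After move 1 (R'): R=RRRR U=WBWB F=GWGW D=YGYG B=YBYB
After move 2 (U'): U=BBWW F=OOGW R=GWRR B=RRYB L=YBOO
After move 3 (R): R=RGRW U=BOWW F=OGGG D=YYYR B=WRBB
After move 4 (U): U=WBWO F=RGGG R=WRRW B=YBBB L=OGOO
After move 5 (F): F=GRGG U=WBOG R=WROW D=RWYR L=OYOY
After move 6 (U): U=OWGB F=WRGG R=YBOW B=OYBB L=GROY
After move 7 (R): R=OYWB U=ORGG F=WWGR D=RBYO B=BYWB
Query 1: R[0] = O
Query 2: L[3] = Y
Query 3: L[0] = G
Query 4: F[1] = W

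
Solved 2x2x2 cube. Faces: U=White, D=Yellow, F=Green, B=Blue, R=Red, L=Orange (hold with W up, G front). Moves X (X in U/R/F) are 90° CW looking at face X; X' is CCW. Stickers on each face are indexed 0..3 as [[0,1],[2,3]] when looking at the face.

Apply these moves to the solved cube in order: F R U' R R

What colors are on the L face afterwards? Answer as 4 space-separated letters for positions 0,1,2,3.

After move 1 (F): F=GGGG U=WWOO R=WRWR D=RRYY L=OYOY
After move 2 (R): R=WWRR U=WGOG F=GRGY D=RBYB B=OBWB
After move 3 (U'): U=GGWO F=OYGY R=GRRR B=WWWB L=OBOY
After move 4 (R): R=RGRR U=GYWY F=OBGB D=RWYW B=OWGB
After move 5 (R): R=RRRG U=GBWB F=OWGW D=RGYO B=YWYB
Query: L face = OBOY

Answer: O B O Y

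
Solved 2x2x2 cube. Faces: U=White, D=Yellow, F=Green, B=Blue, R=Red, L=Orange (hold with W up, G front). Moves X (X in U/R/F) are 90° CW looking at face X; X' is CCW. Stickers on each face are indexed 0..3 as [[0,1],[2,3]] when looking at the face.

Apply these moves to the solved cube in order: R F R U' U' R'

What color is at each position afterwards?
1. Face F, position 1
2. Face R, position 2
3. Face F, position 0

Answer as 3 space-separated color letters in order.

After move 1 (R): R=RRRR U=WGWG F=GYGY D=YBYB B=WBWB
After move 2 (F): F=GGYY U=WGOO R=WRGR D=RRYB L=OYOB
After move 3 (R): R=GWRR U=WGOY F=GRYB D=RWYW B=OBGB
After move 4 (U'): U=GYWO F=OYYB R=GRRR B=GWGB L=OBOB
After move 5 (U'): U=YOGW F=OBYB R=OYRR B=GRGB L=GWOB
After move 6 (R'): R=YROR U=YGGG F=OOYW D=RBYB B=WRWB
Query 1: F[1] = O
Query 2: R[2] = O
Query 3: F[0] = O

Answer: O O O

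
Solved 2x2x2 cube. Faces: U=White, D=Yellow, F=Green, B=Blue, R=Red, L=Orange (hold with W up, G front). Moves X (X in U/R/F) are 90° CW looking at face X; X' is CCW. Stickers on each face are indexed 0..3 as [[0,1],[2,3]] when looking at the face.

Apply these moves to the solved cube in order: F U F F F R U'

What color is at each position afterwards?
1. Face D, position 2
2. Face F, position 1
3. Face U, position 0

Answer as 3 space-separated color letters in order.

After move 1 (F): F=GGGG U=WWOO R=WRWR D=RRYY L=OYOY
After move 2 (U): U=OWOW F=WRGG R=BBWR B=OYBB L=GGOY
After move 3 (F): F=GWGR U=OWYG R=OBWR D=WBYY L=GROR
After move 4 (F): F=GGRW U=OWRR R=YBGR D=WOYY L=GWOB
After move 5 (F): F=RGWG U=OWBW R=RBRR D=GYYY L=GWOO
After move 6 (R): R=RRRB U=OGBG F=RYWY D=GBYO B=WYWB
After move 7 (U'): U=GGOB F=GWWY R=RYRB B=RRWB L=WYOO
Query 1: D[2] = Y
Query 2: F[1] = W
Query 3: U[0] = G

Answer: Y W G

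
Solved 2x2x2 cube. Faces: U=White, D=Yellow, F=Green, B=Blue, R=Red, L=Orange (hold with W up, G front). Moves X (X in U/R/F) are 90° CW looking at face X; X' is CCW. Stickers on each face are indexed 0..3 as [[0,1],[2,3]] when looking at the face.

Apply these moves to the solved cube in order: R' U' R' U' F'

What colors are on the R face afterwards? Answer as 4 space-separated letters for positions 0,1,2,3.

After move 1 (R'): R=RRRR U=WBWB F=GWGW D=YGYG B=YBYB
After move 2 (U'): U=BBWW F=OOGW R=GWRR B=RRYB L=YBOO
After move 3 (R'): R=WRGR U=BYWR F=OBGW D=YOYW B=GRGB
After move 4 (U'): U=YRBW F=YBGW R=OBGR B=WRGB L=GROO
After move 5 (F'): F=BWYG U=YROG R=OBYR D=ROYW L=GWOB
Query: R face = OBYR

Answer: O B Y R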